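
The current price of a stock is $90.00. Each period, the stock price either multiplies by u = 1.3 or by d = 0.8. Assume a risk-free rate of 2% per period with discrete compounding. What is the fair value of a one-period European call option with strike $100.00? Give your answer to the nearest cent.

Risk-neutral probability p = (1 + 0.02 − 0.8)/(1.3 − 0.8) = 0.2200/0.5000 = 0.4400
Terminal stock prices: S_u = 117, S_d = 72
Terminal payoffs (S − K): max(17, 0) = 17, max(-28, 0) = 0
Node 0 (S = 90): V_0 = 1/1.02·[0.4400·17.0000 + 0.5600·0.0000] = 7.3333

$7.33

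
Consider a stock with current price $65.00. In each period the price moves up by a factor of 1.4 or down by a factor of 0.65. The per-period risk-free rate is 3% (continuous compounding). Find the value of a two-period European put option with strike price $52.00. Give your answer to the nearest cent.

$5.61

Risk-neutral probability p = (e^0.03 − 0.65)/(1.4 − 0.65) = 0.3805/0.7500 = 0.5073
Terminal stock prices: S_uu = 127.4, S_ud = 59.15, S_dd = 27.46
Terminal payoffs (K − S): max(-75.4, 0) = 0, max(-7.15, 0) = 0, max(24.54, 0) = 24.54
Node u (S = 91): V_u = e^(−0.03)·[0.5073·0.0000 + 0.4927·0.0000] = 0.0000
Node d (S = 42.25): V_d = e^(−0.03)·[0.5073·0.0000 + 0.4927·24.5375] = 11.7330
Node 0 (S = 65): V_0 = e^(−0.03)·[0.5073·0.0000 + 0.4927·11.7330] = 5.6103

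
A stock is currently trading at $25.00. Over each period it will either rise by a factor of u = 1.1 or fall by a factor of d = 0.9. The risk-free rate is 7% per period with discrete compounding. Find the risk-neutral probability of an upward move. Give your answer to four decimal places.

p = 0.8500

Risk-neutral probability p = (1 + 0.07 − 0.9)/(1.1 − 0.9) = 0.1700/0.2000 = 0.8500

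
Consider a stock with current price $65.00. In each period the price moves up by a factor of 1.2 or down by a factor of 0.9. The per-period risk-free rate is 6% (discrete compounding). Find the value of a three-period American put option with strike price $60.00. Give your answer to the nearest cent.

Risk-neutral probability p = (1 + 0.06 − 0.9)/(1.2 − 0.9) = 0.1600/0.3000 = 0.5333
Terminal stock prices: S_uuu = 112.3, S_uud = 84.24, S_udd = 63.18, S_ddd = 47.39
Terminal payoffs (K − S): max(-52.32, 0) = 0, max(-24.24, 0) = 0, max(-3.18, 0) = 0, max(12.61, 0) = 12.61
Node uu (S = 93.6): continuation = 1/1.06·[0.5333·0.0000 + 0.4667·0.0000] = 0.0000; exercise value = 0.0000 ≤ continuation, so V_uu = 0.0000
Node ud (S = 70.2): continuation = 1/1.06·[0.5333·0.0000 + 0.4667·0.0000] = 0.0000; exercise value = 0.0000 ≤ continuation, so V_ud = 0.0000
Node dd (S = 52.65): continuation = 1/1.06·[0.5333·0.0000 + 0.4667·12.6150] = 5.5538; exercise value = 7.3500 > continuation, so V_dd = 7.3500 (exercise)
Node u (S = 78): continuation = 1/1.06·[0.5333·0.0000 + 0.4667·0.0000] = 0.0000; exercise value = 0.0000 ≤ continuation, so V_u = 0.0000
Node d (S = 58.5): continuation = 1/1.06·[0.5333·0.0000 + 0.4667·7.3500] = 3.2358; exercise value = 1.5000 ≤ continuation, so V_d = 3.2358
Node 0 (S = 65): continuation = 1/1.06·[0.5333·0.0000 + 0.4667·3.2358] = 1.4246; exercise value = 0.0000 ≤ continuation, so V_0 = 1.4246

$1.42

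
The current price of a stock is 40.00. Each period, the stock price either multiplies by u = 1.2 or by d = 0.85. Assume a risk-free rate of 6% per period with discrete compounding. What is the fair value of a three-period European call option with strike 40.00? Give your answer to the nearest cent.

8.53

Risk-neutral probability p = (1 + 0.06 − 0.85)/(1.2 − 0.85) = 0.2100/0.3500 = 0.6000
Terminal stock prices: S_uuu = 69.12, S_uud = 48.96, S_udd = 34.68, S_ddd = 24.56
Terminal payoffs (S − K): max(29.12, 0) = 29.12, max(8.96, 0) = 8.96, max(-5.32, 0) = 0, max(-15.44, 0) = 0
Node uu (S = 57.6): V_uu = 1/1.06·[0.6000·29.1200 + 0.4000·8.9600] = 19.8642
Node ud (S = 40.8): V_ud = 1/1.06·[0.6000·8.9600 + 0.4000·0.0000] = 5.0717
Node dd (S = 28.9): V_dd = 1/1.06·[0.6000·0.0000 + 0.4000·0.0000] = 0.0000
Node u (S = 48): V_u = 1/1.06·[0.6000·19.8642 + 0.4000·5.0717] = 13.1577
Node d (S = 34): V_d = 1/1.06·[0.6000·5.0717 + 0.4000·0.0000] = 2.8708
Node 0 (S = 40): V_0 = 1/1.06·[0.6000·13.1577 + 0.4000·2.8708] = 8.5311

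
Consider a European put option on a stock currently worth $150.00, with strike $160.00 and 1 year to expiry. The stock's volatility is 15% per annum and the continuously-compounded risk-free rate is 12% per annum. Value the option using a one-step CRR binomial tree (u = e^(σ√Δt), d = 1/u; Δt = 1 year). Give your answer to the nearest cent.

CRR parameters: u = e^(σ√Δt) = e^(0.15·√1) = 1.1618, d = 1/u = 0.8607
Per-period rate: rΔt = 0.12·1 = 0.12, so R = e^0.12 = 1.1275
Risk-neutral probability p = (e^0.12 − 0.8607)/(1.1618 − 0.8607) = 0.2668/0.3011 = 0.8860
Terminal stock prices: S_u = 174.3, S_d = 129.1
Terminal payoffs (K − S): max(-14.28, 0) = 0, max(30.89, 0) = 30.89
Node 0 (S = 150): V_0 = e^(−0.12)·[0.8860·0.0000 + 0.1140·30.8938] = 3.1245

$3.12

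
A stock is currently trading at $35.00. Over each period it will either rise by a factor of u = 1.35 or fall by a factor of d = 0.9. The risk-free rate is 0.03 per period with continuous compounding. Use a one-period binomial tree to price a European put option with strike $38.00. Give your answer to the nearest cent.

$4.48

Risk-neutral probability p = (e^0.03 − 0.9)/(1.35 − 0.9) = 0.1305/0.4500 = 0.2899
Terminal stock prices: S_u = 47.25, S_d = 31.5
Terminal payoffs (K − S): max(-9.25, 0) = 0, max(6.5, 0) = 6.5
Node 0 (S = 35): V_0 = e^(−0.03)·[0.2899·0.0000 + 0.7101·6.5000] = 4.4792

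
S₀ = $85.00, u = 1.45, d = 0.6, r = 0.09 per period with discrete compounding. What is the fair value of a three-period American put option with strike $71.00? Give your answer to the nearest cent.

$10.35

Risk-neutral probability p = (1 + 0.09 − 0.6)/(1.45 − 0.6) = 0.4900/0.8500 = 0.5765
Terminal stock prices: S_uuu = 259.1, S_uud = 107.2, S_udd = 44.37, S_ddd = 18.36
Terminal payoffs (K − S): max(-188.1, 0) = 0, max(-36.23, 0) = 0, max(26.63, 0) = 26.63, max(52.64, 0) = 52.64
Node uu (S = 178.7): continuation = 1/1.09·[0.5765·0.0000 + 0.4235·0.0000] = 0.0000; exercise value = 0.0000 ≤ continuation, so V_uu = 0.0000
Node ud (S = 73.95): continuation = 1/1.09·[0.5765·0.0000 + 0.4235·26.6300] = 10.3473; exercise value = 0.0000 ≤ continuation, so V_ud = 10.3473
Node dd (S = 30.6): continuation = 1/1.09·[0.5765·26.6300 + 0.4235·52.6400] = 34.5376; exercise value = 40.4000 > continuation, so V_dd = 40.4000 (exercise)
Node u (S = 123.2): continuation = 1/1.09·[0.5765·0.0000 + 0.4235·10.3473] = 4.0205; exercise value = 0.0000 ≤ continuation, so V_u = 4.0205
Node d (S = 51): continuation = 1/1.09·[0.5765·10.3473 + 0.4235·40.4000] = 21.1702; exercise value = 20.0000 ≤ continuation, so V_d = 21.1702
Node 0 (S = 85): continuation = 1/1.09·[0.5765·4.0205 + 0.4235·21.1702] = 10.3522; exercise value = 0.0000 ≤ continuation, so V_0 = 10.3522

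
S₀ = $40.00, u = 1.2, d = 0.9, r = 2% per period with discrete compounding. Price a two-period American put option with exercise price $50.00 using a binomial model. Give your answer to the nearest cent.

Risk-neutral probability p = (1 + 0.02 − 0.9)/(1.2 − 0.9) = 0.1200/0.3000 = 0.4000
Terminal stock prices: S_uu = 57.6, S_ud = 43.2, S_dd = 32.4
Terminal payoffs (K − S): max(-7.6, 0) = 0, max(6.8, 0) = 6.8, max(17.6, 0) = 17.6
Node u (S = 48): continuation = 1/1.02·[0.4000·0.0000 + 0.6000·6.8000] = 4.0000; exercise value = 2.0000 ≤ continuation, so V_u = 4.0000
Node d (S = 36): continuation = 1/1.02·[0.4000·6.8000 + 0.6000·17.6000] = 13.0196; exercise value = 14.0000 > continuation, so V_d = 14.0000 (exercise)
Node 0 (S = 40): continuation = 1/1.02·[0.4000·4.0000 + 0.6000·14.0000] = 9.8039; exercise value = 10.0000 > continuation, so V_0 = 10.0000 (exercise)

$10.00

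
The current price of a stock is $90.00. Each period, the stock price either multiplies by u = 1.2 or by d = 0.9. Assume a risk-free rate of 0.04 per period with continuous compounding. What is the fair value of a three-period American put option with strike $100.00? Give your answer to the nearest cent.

Risk-neutral probability p = (e^0.04 − 0.9)/(1.2 − 0.9) = 0.1408/0.3000 = 0.4694
Terminal stock prices: S_uuu = 155.5, S_uud = 116.6, S_udd = 87.48, S_ddd = 65.61
Terminal payoffs (K − S): max(-55.52, 0) = 0, max(-16.64, 0) = 0, max(12.52, 0) = 12.52, max(34.39, 0) = 34.39
Node uu (S = 129.6): continuation = e^(−0.04)·[0.4694·0.0000 + 0.5306·0.0000] = 0.0000; exercise value = 0.0000 ≤ continuation, so V_uu = 0.0000
Node ud (S = 97.2): continuation = e^(−0.04)·[0.4694·0.0000 + 0.5306·12.5200] = 6.3830; exercise value = 2.8000 ≤ continuation, so V_ud = 6.3830
Node dd (S = 72.9): continuation = e^(−0.04)·[0.4694·12.5200 + 0.5306·34.3900] = 23.1789; exercise value = 27.1000 > continuation, so V_dd = 27.1000 (exercise)
Node u (S = 108): continuation = e^(−0.04)·[0.4694·0.0000 + 0.5306·6.3830] = 3.2542; exercise value = 0.0000 ≤ continuation, so V_u = 3.2542
Node d (S = 81): continuation = e^(−0.04)·[0.4694·6.3830 + 0.5306·27.1000] = 16.6948; exercise value = 19.0000 > continuation, so V_d = 19.0000 (exercise)
Node 0 (S = 90): continuation = e^(−0.04)·[0.4694·3.2542 + 0.5306·19.0000] = 11.1542; exercise value = 10.0000 ≤ continuation, so V_0 = 11.1542

$11.15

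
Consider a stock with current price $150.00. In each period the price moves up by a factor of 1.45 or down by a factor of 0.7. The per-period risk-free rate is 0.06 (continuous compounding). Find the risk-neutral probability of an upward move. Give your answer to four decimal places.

Risk-neutral probability p = (e^0.06 − 0.7)/(1.45 − 0.7) = 0.3618/0.7500 = 0.4824

p = 0.4824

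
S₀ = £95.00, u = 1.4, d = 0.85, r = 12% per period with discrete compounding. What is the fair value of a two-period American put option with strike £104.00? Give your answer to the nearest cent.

Risk-neutral probability p = (1 + 0.12 − 0.85)/(1.4 − 0.85) = 0.2700/0.5500 = 0.4909
Terminal stock prices: S_uu = 186.2, S_ud = 113, S_dd = 68.64
Terminal payoffs (K − S): max(-82.2, 0) = 0, max(-9.05, 0) = 0, max(35.36, 0) = 35.36
Node u (S = 133): continuation = 1/1.12·[0.4909·0.0000 + 0.5091·0.0000] = 0.0000; exercise value = 0.0000 ≤ continuation, so V_u = 0.0000
Node d (S = 80.75): continuation = 1/1.12·[0.4909·0.0000 + 0.5091·35.3625] = 16.0739; exercise value = 23.2500 > continuation, so V_d = 23.2500 (exercise)
Node 0 (S = 95): continuation = 1/1.12·[0.4909·0.0000 + 0.5091·23.2500] = 10.5682; exercise value = 9.0000 ≤ continuation, so V_0 = 10.5682

£10.57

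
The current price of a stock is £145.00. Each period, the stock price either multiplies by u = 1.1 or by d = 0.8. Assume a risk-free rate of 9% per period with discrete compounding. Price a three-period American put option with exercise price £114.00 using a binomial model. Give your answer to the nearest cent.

Risk-neutral probability p = (1 + 0.09 − 0.8)/(1.1 − 0.8) = 0.2900/0.3000 = 0.9667
Terminal stock prices: S_uuu = 193, S_uud = 140.4, S_udd = 102.1, S_ddd = 74.24
Terminal payoffs (K − S): max(-79, 0) = 0, max(-26.36, 0) = 0, max(11.92, 0) = 11.92, max(39.76, 0) = 39.76
Node uu (S = 175.5): continuation = 1/1.09·[0.9667·0.0000 + 0.0333·0.0000] = 0.0000; exercise value = 0.0000 ≤ continuation, so V_uu = 0.0000
Node ud (S = 127.6): continuation = 1/1.09·[0.9667·0.0000 + 0.0333·11.9200] = 0.3645; exercise value = 0.0000 ≤ continuation, so V_ud = 0.3645
Node dd (S = 92.8): continuation = 1/1.09·[0.9667·11.9200 + 0.0333·39.7600] = 11.7872; exercise value = 21.2000 > continuation, so V_dd = 21.2000 (exercise)
Node u (S = 159.5): continuation = 1/1.09·[0.9667·0.0000 + 0.0333·0.3645] = 0.0111; exercise value = 0.0000 ≤ continuation, so V_u = 0.0111
Node d (S = 116): continuation = 1/1.09·[0.9667·0.3645 + 0.0333·21.2000] = 0.9716; exercise value = 0.0000 ≤ continuation, so V_d = 0.9716
Node 0 (S = 145): continuation = 1/1.09·[0.9667·0.0111 + 0.0333·0.9716] = 0.0396; exercise value = 0.0000 ≤ continuation, so V_0 = 0.0396

£0.04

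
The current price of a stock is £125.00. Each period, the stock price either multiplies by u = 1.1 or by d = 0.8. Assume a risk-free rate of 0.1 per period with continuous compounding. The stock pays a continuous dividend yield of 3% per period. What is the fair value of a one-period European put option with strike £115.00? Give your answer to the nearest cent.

Per-period risk-free factor R = e^0.1 = 1.1052; dividend-adjusted growth = e^(0.1−0.03) = 1.0725.
Risk-neutral probability p = (1.0725 − 0.8)/(1.1 − 0.8) = 0.2725/0.3000 = 0.9084
Terminal stock prices: S_u = 137.5, S_d = 100
Terminal payoffs (K − S): max(-22.5, 0) = 0, max(15, 0) = 15
Node 0 (S = 125): V_0 = e^(−0.1)·[0.9084·0.0000 + 0.0916·15.0000] = 1.2438

£1.24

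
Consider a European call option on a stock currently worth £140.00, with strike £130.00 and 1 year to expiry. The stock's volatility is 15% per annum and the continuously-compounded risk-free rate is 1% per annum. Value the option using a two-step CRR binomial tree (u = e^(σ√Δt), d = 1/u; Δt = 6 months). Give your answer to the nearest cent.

CRR parameters: u = e^(σ√Δt) = e^(0.15·√0.5) = 1.1119, d = 1/u = 0.8994
Per-period rate: rΔt = 0.01·0.5 = 0.005, so R = e^0.005 = 1.0050
Risk-neutral probability p = (e^0.005 − 0.8994)/(1.1119 − 0.8994) = 0.1056/0.2125 = 0.4971
Terminal stock prices: S_uu = 173.1, S_ud = 140, S_dd = 113.2
Terminal payoffs (S − K): max(43.08, 0) = 43.08, max(10, 0) = 10, max(-16.76, 0) = 0
Node u (S = 155.7): V_u = e^(−0.005)·[0.4971·43.0836 + 0.5029·10.0000] = 26.3137
Node d (S = 125.9): V_d = e^(−0.005)·[0.4971·10.0000 + 0.5029·0.0000] = 4.9461
Node 0 (S = 140): V_0 = e^(−0.005)·[0.4971·26.3137 + 0.5029·4.9461] = 15.4902

£15.49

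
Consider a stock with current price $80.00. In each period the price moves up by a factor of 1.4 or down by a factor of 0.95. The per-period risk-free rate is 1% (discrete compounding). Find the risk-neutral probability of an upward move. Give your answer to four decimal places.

Risk-neutral probability p = (1 + 0.01 − 0.95)/(1.4 − 0.95) = 0.0600/0.4500 = 0.1333

p = 0.1333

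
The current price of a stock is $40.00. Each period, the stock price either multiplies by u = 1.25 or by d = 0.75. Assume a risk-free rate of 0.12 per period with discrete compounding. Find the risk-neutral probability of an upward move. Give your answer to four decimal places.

Risk-neutral probability p = (1 + 0.12 − 0.75)/(1.25 − 0.75) = 0.3700/0.5000 = 0.7400

p = 0.7400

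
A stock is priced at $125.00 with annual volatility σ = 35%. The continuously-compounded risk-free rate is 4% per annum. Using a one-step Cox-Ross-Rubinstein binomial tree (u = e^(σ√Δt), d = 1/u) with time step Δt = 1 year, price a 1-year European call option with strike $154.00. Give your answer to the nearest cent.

CRR parameters: u = e^(σ√Δt) = e^(0.35·√1) = 1.4191, d = 1/u = 0.7047
Per-period rate: rΔt = 0.04·1 = 0.04, so R = e^0.04 = 1.0408
Risk-neutral probability p = (e^0.04 − 0.7047)/(1.4191 − 0.7047) = 0.3361/0.7144 = 0.4705
Terminal stock prices: S_u = 177.4, S_d = 88.09
Terminal payoffs (S − K): max(23.38, 0) = 23.38, max(-65.91, 0) = 0
Node 0 (S = 125): V_0 = e^(−0.04)·[0.4705·23.3834 + 0.5295·0.0000] = 10.5707

$10.57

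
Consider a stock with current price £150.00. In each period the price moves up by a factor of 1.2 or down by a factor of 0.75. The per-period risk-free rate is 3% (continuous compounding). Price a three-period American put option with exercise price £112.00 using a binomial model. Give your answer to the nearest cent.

£5.43

Risk-neutral probability p = (e^0.03 − 0.75)/(1.2 − 0.75) = 0.2805/0.4500 = 0.6232
Terminal stock prices: S_uuu = 259.2, S_uud = 162, S_udd = 101.2, S_ddd = 63.28
Terminal payoffs (K − S): max(-147.2, 0) = 0, max(-50, 0) = 0, max(10.75, 0) = 10.75, max(48.72, 0) = 48.72
Node uu (S = 216): continuation = e^(−0.03)·[0.6232·0.0000 + 0.3768·0.0000] = 0.0000; exercise value = 0.0000 ≤ continuation, so V_uu = 0.0000
Node ud (S = 135): continuation = e^(−0.03)·[0.6232·0.0000 + 0.3768·10.7500] = 3.9305; exercise value = 0.0000 ≤ continuation, so V_ud = 3.9305
Node dd (S = 84.38): continuation = e^(−0.03)·[0.6232·10.7500 + 0.3768·48.7188] = 24.3149; exercise value = 27.6250 > continuation, so V_dd = 27.6250 (exercise)
Node u (S = 180): continuation = e^(−0.03)·[0.6232·0.0000 + 0.3768·3.9305] = 1.4371; exercise value = 0.0000 ≤ continuation, so V_u = 1.4371
Node d (S = 112.5): continuation = e^(−0.03)·[0.6232·3.9305 + 0.3768·27.6250] = 12.4778; exercise value = 0.0000 ≤ continuation, so V_d = 12.4778
Node 0 (S = 150): continuation = e^(−0.03)·[0.6232·1.4371 + 0.3768·12.4778] = 5.4315; exercise value = 0.0000 ≤ continuation, so V_0 = 5.4315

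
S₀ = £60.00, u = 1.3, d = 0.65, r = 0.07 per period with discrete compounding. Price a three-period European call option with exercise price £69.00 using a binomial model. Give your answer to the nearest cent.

£13.83

Risk-neutral probability p = (1 + 0.07 − 0.65)/(1.3 − 0.65) = 0.4200/0.6500 = 0.6462
Terminal stock prices: S_uuu = 131.8, S_uud = 65.91, S_udd = 32.96, S_ddd = 16.48
Terminal payoffs (S − K): max(62.82, 0) = 62.82, max(-3.09, 0) = 0, max(-36.04, 0) = 0, max(-52.52, 0) = 0
Node uu (S = 101.4): V_uu = 1/1.07·[0.6462·62.8200 + 0.3538·0.0000] = 37.9359
Node ud (S = 50.7): V_ud = 1/1.07·[0.6462·0.0000 + 0.3538·0.0000] = 0.0000
Node dd (S = 25.35): V_dd = 1/1.07·[0.6462·0.0000 + 0.3538·0.0000] = 0.0000
Node u (S = 78): V_u = 1/1.07·[0.6462·37.9359 + 0.3538·0.0000] = 22.9088
Node d (S = 39): V_d = 1/1.07·[0.6462·0.0000 + 0.3538·0.0000] = 0.0000
Node 0 (S = 60): V_0 = 1/1.07·[0.6462·22.9088 + 0.3538·0.0000] = 13.8342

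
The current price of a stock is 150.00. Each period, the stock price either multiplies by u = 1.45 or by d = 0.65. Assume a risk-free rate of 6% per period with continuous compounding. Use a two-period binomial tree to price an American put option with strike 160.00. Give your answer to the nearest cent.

32.69

Risk-neutral probability p = (e^0.06 − 0.65)/(1.45 − 0.65) = 0.4118/0.8000 = 0.5148
Terminal stock prices: S_uu = 315.4, S_ud = 141.4, S_dd = 63.38
Terminal payoffs (K − S): max(-155.4, 0) = 0, max(18.62, 0) = 18.62, max(96.62, 0) = 96.62
Node u (S = 217.5): continuation = e^(−0.06)·[0.5148·0.0000 + 0.4852·18.6250] = 8.5107; exercise value = 0.0000 ≤ continuation, so V_u = 8.5107
Node d (S = 97.5): continuation = e^(−0.06)·[0.5148·18.6250 + 0.4852·96.6250] = 53.1823; exercise value = 62.5000 > continuation, so V_d = 62.5000 (exercise)
Node 0 (S = 150): continuation = e^(−0.06)·[0.5148·8.5107 + 0.4852·62.5000] = 32.6854; exercise value = 10.0000 ≤ continuation, so V_0 = 32.6854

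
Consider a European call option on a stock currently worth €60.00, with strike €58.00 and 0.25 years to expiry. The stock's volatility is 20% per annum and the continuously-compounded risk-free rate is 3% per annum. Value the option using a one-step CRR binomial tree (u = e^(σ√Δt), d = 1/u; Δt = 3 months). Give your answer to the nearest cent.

€4.23

CRR parameters: u = e^(σ√Δt) = e^(0.2·√0.25) = 1.1052, d = 1/u = 0.9048
Per-period rate: rΔt = 0.03·0.25 = 0.0075, so R = e^0.0075 = 1.0075
Risk-neutral probability p = (e^0.0075 − 0.9048)/(1.1052 − 0.9048) = 0.1027/0.2003 = 0.5126
Terminal stock prices: S_u = 66.31, S_d = 54.29
Terminal payoffs (S − K): max(8.31, 0) = 8.31, max(-3.71, 0) = 0
Node 0 (S = 60): V_0 = e^(−0.0075)·[0.5126·8.3103 + 0.4874·0.0000] = 4.2280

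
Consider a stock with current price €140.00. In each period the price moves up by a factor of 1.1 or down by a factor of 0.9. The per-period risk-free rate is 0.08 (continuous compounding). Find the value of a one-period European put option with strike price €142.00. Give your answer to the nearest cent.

€1.23

Risk-neutral probability p = (e^0.08 − 0.9)/(1.1 − 0.9) = 0.1833/0.2000 = 0.9164
Terminal stock prices: S_u = 154, S_d = 126
Terminal payoffs (K − S): max(-12, 0) = 0, max(16, 0) = 16
Node 0 (S = 140): V_0 = e^(−0.08)·[0.9164·0.0000 + 0.0836·16.0000] = 1.2342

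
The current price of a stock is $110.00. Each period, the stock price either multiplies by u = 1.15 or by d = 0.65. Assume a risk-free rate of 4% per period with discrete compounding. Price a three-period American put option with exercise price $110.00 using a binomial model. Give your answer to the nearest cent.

Risk-neutral probability p = (1 + 0.04 − 0.65)/(1.15 − 0.65) = 0.3900/0.5000 = 0.7800
Terminal stock prices: S_uuu = 167.3, S_uud = 94.56, S_udd = 53.45, S_ddd = 30.21
Terminal payoffs (K − S): max(-57.3, 0) = 0, max(15.44, 0) = 15.44, max(56.55, 0) = 56.55, max(79.79, 0) = 79.79
Node uu (S = 145.5): continuation = 1/1.04·[0.7800·0.0000 + 0.2200·15.4413] = 3.2664; exercise value = 0.0000 ≤ continuation, so V_uu = 3.2664
Node ud (S = 82.22): continuation = 1/1.04·[0.7800·15.4413 + 0.2200·56.5538] = 23.5442; exercise value = 27.7750 > continuation, so V_ud = 27.7750 (exercise)
Node dd (S = 46.48): continuation = 1/1.04·[0.7800·56.5538 + 0.2200·79.7912] = 59.2942; exercise value = 63.5250 > continuation, so V_dd = 63.5250 (exercise)
Node u (S = 126.5): continuation = 1/1.04·[0.7800·3.2664 + 0.2200·27.7750] = 8.3253; exercise value = 0.0000 ≤ continuation, so V_u = 8.3253
Node d (S = 71.5): continuation = 1/1.04·[0.7800·27.7750 + 0.2200·63.5250] = 34.2692; exercise value = 38.5000 > continuation, so V_d = 38.5000 (exercise)
Node 0 (S = 110): continuation = 1/1.04·[0.7800·8.3253 + 0.2200·38.5000] = 14.3882; exercise value = 0.0000 ≤ continuation, so V_0 = 14.3882

$14.39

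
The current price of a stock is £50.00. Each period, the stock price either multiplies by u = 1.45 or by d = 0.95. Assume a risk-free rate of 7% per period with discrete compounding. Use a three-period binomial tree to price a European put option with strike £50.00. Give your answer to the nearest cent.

£2.56

Risk-neutral probability p = (1 + 0.07 − 0.95)/(1.45 − 0.95) = 0.1200/0.5000 = 0.2400
Terminal stock prices: S_uuu = 152.4, S_uud = 99.87, S_udd = 65.43, S_ddd = 42.87
Terminal payoffs (K − S): max(-102.4, 0) = 0, max(-49.87, 0) = 0, max(-15.43, 0) = 0, max(7.131, 0) = 7.131
Node uu (S = 105.1): V_uu = 1/1.07·[0.2400·0.0000 + 0.7600·0.0000] = 0.0000
Node ud (S = 68.88): V_ud = 1/1.07·[0.2400·0.0000 + 0.7600·0.0000] = 0.0000
Node dd (S = 45.12): V_dd = 1/1.07·[0.2400·0.0000 + 0.7600·7.1313] = 5.0652
Node u (S = 72.5): V_u = 1/1.07·[0.2400·0.0000 + 0.7600·0.0000] = 0.0000
Node d (S = 47.5): V_d = 1/1.07·[0.2400·0.0000 + 0.7600·5.0652] = 3.5977
Node 0 (S = 50): V_0 = 1/1.07·[0.2400·0.0000 + 0.7600·3.5977] = 2.5554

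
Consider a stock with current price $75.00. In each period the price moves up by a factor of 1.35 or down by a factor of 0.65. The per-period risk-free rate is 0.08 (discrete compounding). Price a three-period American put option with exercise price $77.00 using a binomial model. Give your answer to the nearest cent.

Risk-neutral probability p = (1 + 0.08 − 0.65)/(1.35 − 0.65) = 0.4300/0.7000 = 0.6143
Terminal stock prices: S_uuu = 184.5, S_uud = 88.85, S_udd = 42.78, S_ddd = 20.6
Terminal payoffs (K − S): max(-107.5, 0) = 0, max(-11.85, 0) = 0, max(34.22, 0) = 34.22, max(56.4, 0) = 56.4
Node uu (S = 136.7): continuation = 1/1.08·[0.6143·0.0000 + 0.3857·0.0000] = 0.0000; exercise value = 0.0000 ≤ continuation, so V_uu = 0.0000
Node ud (S = 65.81): continuation = 1/1.08·[0.6143·0.0000 + 0.3857·34.2219] = 12.2221; exercise value = 11.1875 ≤ continuation, so V_ud = 12.2221
Node dd (S = 31.69): continuation = 1/1.08·[0.6143·34.2219 + 0.3857·56.4031] = 39.6088; exercise value = 45.3125 > continuation, so V_dd = 45.3125 (exercise)
Node u (S = 101.2): continuation = 1/1.08·[0.6143·0.0000 + 0.3857·12.2221] = 4.3650; exercise value = 0.0000 ≤ continuation, so V_u = 4.3650
Node d (S = 48.75): continuation = 1/1.08·[0.6143·12.2221 + 0.3857·45.3125] = 23.1348; exercise value = 28.2500 > continuation, so V_d = 28.2500 (exercise)
Node 0 (S = 75): continuation = 1/1.08·[0.6143·4.3650 + 0.3857·28.2500] = 12.5720; exercise value = 2.0000 ≤ continuation, so V_0 = 12.5720

$12.57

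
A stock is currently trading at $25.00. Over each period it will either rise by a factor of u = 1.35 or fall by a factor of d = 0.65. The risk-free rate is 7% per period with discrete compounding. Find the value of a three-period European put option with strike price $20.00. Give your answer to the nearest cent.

Risk-neutral probability p = (1 + 0.07 − 0.65)/(1.35 − 0.65) = 0.4200/0.7000 = 0.6000
Terminal stock prices: S_uuu = 61.51, S_uud = 29.62, S_udd = 14.26, S_ddd = 6.866
Terminal payoffs (K − S): max(-41.51, 0) = 0, max(-9.616, 0) = 0, max(5.741, 0) = 5.741, max(13.13, 0) = 13.13
Node uu (S = 45.56): V_uu = 1/1.07·[0.6000·0.0000 + 0.4000·0.0000] = 0.0000
Node ud (S = 21.94): V_ud = 1/1.07·[0.6000·0.0000 + 0.4000·5.7406] = 2.1460
Node dd (S = 10.56): V_dd = 1/1.07·[0.6000·5.7406 + 0.4000·13.1344] = 8.1291
Node u (S = 33.75): V_u = 1/1.07·[0.6000·0.0000 + 0.4000·2.1460] = 0.8023
Node d (S = 16.25): V_d = 1/1.07·[0.6000·2.1460 + 0.4000·8.1291] = 4.2423
Node 0 (S = 25): V_0 = 1/1.07·[0.6000·0.8023 + 0.4000·4.2423] = 2.0358

$2.04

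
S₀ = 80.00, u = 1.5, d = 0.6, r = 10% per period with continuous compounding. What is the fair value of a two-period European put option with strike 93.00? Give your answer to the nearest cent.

Risk-neutral probability p = (e^0.1 − 0.6)/(1.5 − 0.6) = 0.5052/0.9000 = 0.5613
Terminal stock prices: S_uu = 180, S_ud = 72, S_dd = 28.8
Terminal payoffs (K − S): max(-87, 0) = 0, max(21, 0) = 21, max(64.2, 0) = 64.2
Node u (S = 120): V_u = e^(−0.1)·[0.5613·0.0000 + 0.4387·21.0000] = 8.3360
Node d (S = 48): V_d = e^(−0.1)·[0.5613·21.0000 + 0.4387·64.2000] = 36.1499
Node 0 (S = 80): V_0 = e^(−0.1)·[0.5613·8.3360 + 0.4387·36.1499] = 18.5835

18.58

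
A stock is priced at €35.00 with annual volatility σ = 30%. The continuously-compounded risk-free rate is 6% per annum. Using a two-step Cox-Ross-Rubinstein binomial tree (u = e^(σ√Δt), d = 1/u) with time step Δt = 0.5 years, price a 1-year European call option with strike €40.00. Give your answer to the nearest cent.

CRR parameters: u = e^(σ√Δt) = e^(0.3·√0.5) = 1.2363, d = 1/u = 0.8089
Per-period rate: rΔt = 0.06·0.5 = 0.03, so R = e^0.03 = 1.0305
Risk-neutral probability p = (e^0.03 − 0.8089)/(1.2363 − 0.8089) = 0.2216/0.4275 = 0.5184
Terminal stock prices: S_uu = 53.5, S_ud = 35, S_dd = 22.9
Terminal payoffs (S − K): max(13.5, 0) = 13.5, max(-5, 0) = 0, max(-17.1, 0) = 0
Node u (S = 43.27): V_u = e^(−0.03)·[0.5184·13.4963 + 0.4816·0.0000] = 6.7898
Node d (S = 28.31): V_d = e^(−0.03)·[0.5184·0.0000 + 0.4816·0.0000] = 0.0000
Node 0 (S = 35): V_0 = e^(−0.03)·[0.5184·6.7898 + 0.4816·0.0000] = 3.4159

€3.42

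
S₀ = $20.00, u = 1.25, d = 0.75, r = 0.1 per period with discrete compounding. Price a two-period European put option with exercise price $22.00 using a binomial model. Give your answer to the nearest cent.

$1.93

Risk-neutral probability p = (1 + 0.1 − 0.75)/(1.25 − 0.75) = 0.3500/0.5000 = 0.7000
Terminal stock prices: S_uu = 31.25, S_ud = 18.75, S_dd = 11.25
Terminal payoffs (K − S): max(-9.25, 0) = 0, max(3.25, 0) = 3.25, max(10.75, 0) = 10.75
Node u (S = 25): V_u = 1/1.1·[0.7000·0.0000 + 0.3000·3.2500] = 0.8864
Node d (S = 15): V_d = 1/1.1·[0.7000·3.2500 + 0.3000·10.7500] = 5.0000
Node 0 (S = 20): V_0 = 1/1.1·[0.7000·0.8864 + 0.3000·5.0000] = 1.9277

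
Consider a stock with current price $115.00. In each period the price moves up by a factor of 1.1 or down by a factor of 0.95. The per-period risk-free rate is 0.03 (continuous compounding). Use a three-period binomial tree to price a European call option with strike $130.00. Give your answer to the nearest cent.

$4.05

Risk-neutral probability p = (e^0.03 − 0.95)/(1.1 − 0.95) = 0.0805/0.1500 = 0.5364
Terminal stock prices: S_uuu = 153.1, S_uud = 132.2, S_udd = 114.2, S_ddd = 98.6
Terminal payoffs (S − K): max(23.07, 0) = 23.07, max(2.193, 0) = 2.193, max(-15.83, 0) = 0, max(-31.4, 0) = 0
Node uu (S = 139.2): V_uu = e^(−0.03)·[0.5364·23.0650 + 0.4636·2.1925] = 12.9921
Node ud (S = 120.2): V_ud = e^(−0.03)·[0.5364·2.1925 + 0.4636·0.0000] = 1.1412
Node dd (S = 103.8): V_dd = e^(−0.03)·[0.5364·0.0000 + 0.4636·0.0000] = 0.0000
Node u (S = 126.5): V_u = e^(−0.03)·[0.5364·12.9921 + 0.4636·1.1412] = 7.2760
Node d (S = 109.2): V_d = e^(−0.03)·[0.5364·1.1412 + 0.4636·0.0000] = 0.5940
Node 0 (S = 115): V_0 = e^(−0.03)·[0.5364·7.2760 + 0.4636·0.5940] = 4.0545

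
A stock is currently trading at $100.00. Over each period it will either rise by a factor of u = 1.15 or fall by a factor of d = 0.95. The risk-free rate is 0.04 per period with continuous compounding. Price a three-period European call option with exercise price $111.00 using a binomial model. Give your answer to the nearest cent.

$7.79

Risk-neutral probability p = (e^0.04 − 0.95)/(1.15 − 0.95) = 0.0908/0.2000 = 0.4541
Terminal stock prices: S_uuu = 152.1, S_uud = 125.6, S_udd = 103.8, S_ddd = 85.74
Terminal payoffs (S − K): max(41.09, 0) = 41.09, max(14.64, 0) = 14.64, max(-7.213, 0) = 0, max(-25.26, 0) = 0
Node uu (S = 132.2): V_uu = e^(−0.04)·[0.4541·41.0875 + 0.5459·14.6375] = 25.6024
Node ud (S = 109.2): V_ud = e^(−0.04)·[0.4541·14.6375 + 0.5459·0.0000] = 6.3856
Node dd (S = 90.25): V_dd = e^(−0.04)·[0.4541·0.0000 + 0.5459·0.0000] = 0.0000
Node u (S = 115): V_u = e^(−0.04)·[0.4541·25.6024 + 0.5459·6.3856] = 14.5185
Node d (S = 95): V_d = e^(−0.04)·[0.4541·6.3856 + 0.5459·0.0000] = 2.7857
Node 0 (S = 100): V_0 = e^(−0.04)·[0.4541·14.5185 + 0.5459·2.7857] = 7.7949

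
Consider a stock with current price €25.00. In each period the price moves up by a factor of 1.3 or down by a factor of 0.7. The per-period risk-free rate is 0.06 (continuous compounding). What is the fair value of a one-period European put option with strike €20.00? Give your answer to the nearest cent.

€0.93

Risk-neutral probability p = (e^0.06 − 0.7)/(1.3 − 0.7) = 0.3618/0.6000 = 0.6031
Terminal stock prices: S_u = 32.5, S_d = 17.5
Terminal payoffs (K − S): max(-12.5, 0) = 0, max(2.5, 0) = 2.5
Node 0 (S = 25): V_0 = e^(−0.06)·[0.6031·0.0000 + 0.3969·2.5000] = 0.9346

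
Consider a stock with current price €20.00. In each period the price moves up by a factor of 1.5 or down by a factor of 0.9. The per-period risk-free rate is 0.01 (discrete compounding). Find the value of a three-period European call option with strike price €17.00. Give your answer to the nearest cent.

€4.78

Risk-neutral probability p = (1 + 0.01 − 0.9)/(1.5 − 0.9) = 0.1100/0.6000 = 0.1833
Terminal stock prices: S_uuu = 67.5, S_uud = 40.5, S_udd = 24.3, S_ddd = 14.58
Terminal payoffs (S − K): max(50.5, 0) = 50.5, max(23.5, 0) = 23.5, max(7.3, 0) = 7.3, max(-2.42, 0) = 0
Node uu (S = 45): V_uu = 1/1.01·[0.1833·50.5000 + 0.8167·23.5000] = 28.1683
Node ud (S = 27): V_ud = 1/1.01·[0.1833·23.5000 + 0.8167·7.3000] = 10.1683
Node dd (S = 16.2): V_dd = 1/1.01·[0.1833·7.3000 + 0.8167·0.0000] = 1.3251
Node u (S = 30): V_u = 1/1.01·[0.1833·28.1683 + 0.8167·10.1683] = 13.3350
Node d (S = 18): V_d = 1/1.01·[0.1833·10.1683 + 0.8167·1.3251] = 2.9172
Node 0 (S = 20): V_0 = 1/1.01·[0.1833·13.3350 + 0.8167·2.9172] = 4.7793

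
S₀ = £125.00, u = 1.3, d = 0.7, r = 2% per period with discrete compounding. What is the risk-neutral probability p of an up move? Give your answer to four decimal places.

p = 0.5333

Risk-neutral probability p = (1 + 0.02 − 0.7)/(1.3 − 0.7) = 0.3200/0.6000 = 0.5333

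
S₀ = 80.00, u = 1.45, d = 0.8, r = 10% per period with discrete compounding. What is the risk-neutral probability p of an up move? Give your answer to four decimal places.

p = 0.4615

Risk-neutral probability p = (1 + 0.1 − 0.8)/(1.45 − 0.8) = 0.3000/0.6500 = 0.4615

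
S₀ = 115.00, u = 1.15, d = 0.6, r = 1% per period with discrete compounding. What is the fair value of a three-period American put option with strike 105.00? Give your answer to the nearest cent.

Risk-neutral probability p = (1 + 0.01 − 0.6)/(1.15 − 0.6) = 0.4100/0.5500 = 0.7455
Terminal stock prices: S_uuu = 174.9, S_uud = 91.25, S_udd = 47.61, S_ddd = 24.84
Terminal payoffs (K − S): max(-69.9, 0) = 0, max(13.75, 0) = 13.75, max(57.39, 0) = 57.39, max(80.16, 0) = 80.16
Node uu (S = 152.1): continuation = 1/1.01·[0.7455·0.0000 + 0.2545·13.7475] = 3.4647; exercise value = 0.0000 ≤ continuation, so V_uu = 3.4647
Node ud (S = 79.35): continuation = 1/1.01·[0.7455·13.7475 + 0.2545·57.3900] = 24.6104; exercise value = 25.6500 > continuation, so V_ud = 25.6500 (exercise)
Node dd (S = 41.4): continuation = 1/1.01·[0.7455·57.3900 + 0.2545·80.1600] = 62.5604; exercise value = 63.6000 > continuation, so V_dd = 63.6000 (exercise)
Node u (S = 132.2): continuation = 1/1.01·[0.7455·3.4647 + 0.2545·25.6500] = 9.0217; exercise value = 0.0000 ≤ continuation, so V_u = 9.0217
Node d (S = 69): continuation = 1/1.01·[0.7455·25.6500 + 0.2545·63.6000] = 34.9604; exercise value = 36.0000 > continuation, so V_d = 36.0000 (exercise)
Node 0 (S = 115): continuation = 1/1.01·[0.7455·9.0217 + 0.2545·36.0000] = 15.7316; exercise value = 0.0000 ≤ continuation, so V_0 = 15.7316

15.73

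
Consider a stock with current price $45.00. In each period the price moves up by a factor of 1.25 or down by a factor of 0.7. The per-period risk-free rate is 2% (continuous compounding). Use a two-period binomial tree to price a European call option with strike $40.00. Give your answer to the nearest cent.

Risk-neutral probability p = (e^0.02 − 0.7)/(1.25 − 0.7) = 0.3202/0.5500 = 0.5822
Terminal stock prices: S_uu = 70.31, S_ud = 39.38, S_dd = 22.05
Terminal payoffs (S − K): max(30.31, 0) = 30.31, max(-0.625, 0) = 0, max(-17.95, 0) = 0
Node u (S = 56.25): V_u = e^(−0.02)·[0.5822·30.3125 + 0.4178·0.0000] = 17.2980
Node d (S = 31.5): V_d = e^(−0.02)·[0.5822·0.0000 + 0.4178·0.0000] = 0.0000
Node 0 (S = 45): V_0 = e^(−0.02)·[0.5822·17.2980 + 0.4178·0.0000] = 9.8712

$9.87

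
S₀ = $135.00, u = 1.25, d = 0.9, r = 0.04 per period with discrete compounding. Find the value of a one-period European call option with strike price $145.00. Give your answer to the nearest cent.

Risk-neutral probability p = (1 + 0.04 − 0.9)/(1.25 − 0.9) = 0.1400/0.3500 = 0.4000
Terminal stock prices: S_u = 168.8, S_d = 121.5
Terminal payoffs (S − K): max(23.75, 0) = 23.75, max(-23.5, 0) = 0
Node 0 (S = 135): V_0 = 1/1.04·[0.4000·23.7500 + 0.6000·0.0000] = 9.1346

$9.13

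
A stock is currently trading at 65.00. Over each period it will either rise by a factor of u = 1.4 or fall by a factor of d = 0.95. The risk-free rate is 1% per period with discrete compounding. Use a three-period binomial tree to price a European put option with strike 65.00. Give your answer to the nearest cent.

5.86

Risk-neutral probability p = (1 + 0.01 − 0.95)/(1.4 − 0.95) = 0.0600/0.4500 = 0.1333
Terminal stock prices: S_uuu = 178.4, S_uud = 121, S_udd = 82.13, S_ddd = 55.73
Terminal payoffs (K − S): max(-113.4, 0) = 0, max(-56.03, 0) = 0, max(-17.13, 0) = 0, max(9.271, 0) = 9.271
Node uu (S = 127.4): V_uu = 1/1.01·[0.1333·0.0000 + 0.8667·0.0000] = 0.0000
Node ud (S = 86.45): V_ud = 1/1.01·[0.1333·0.0000 + 0.8667·0.0000] = 0.0000
Node dd (S = 58.66): V_dd = 1/1.01·[0.1333·0.0000 + 0.8667·9.2706] = 7.9550
Node u (S = 91): V_u = 1/1.01·[0.1333·0.0000 + 0.8667·0.0000] = 0.0000
Node d (S = 61.75): V_d = 1/1.01·[0.1333·0.0000 + 0.8667·7.9550] = 6.8261
Node 0 (S = 65): V_0 = 1/1.01·[0.1333·0.0000 + 0.8667·6.8261] = 5.8573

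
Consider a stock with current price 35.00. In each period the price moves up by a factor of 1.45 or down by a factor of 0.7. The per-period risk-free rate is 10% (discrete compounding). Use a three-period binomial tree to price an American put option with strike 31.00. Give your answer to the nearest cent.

3.56

Risk-neutral probability p = (1 + 0.1 − 0.7)/(1.45 − 0.7) = 0.4000/0.7500 = 0.5333
Terminal stock prices: S_uuu = 106.7, S_uud = 51.51, S_udd = 24.87, S_ddd = 12
Terminal payoffs (K − S): max(-75.7, 0) = 0, max(-20.51, 0) = 0, max(6.133, 0) = 6.133, max(19, 0) = 19
Node uu (S = 73.59): continuation = 1/1.1·[0.5333·0.0000 + 0.4667·0.0000] = 0.0000; exercise value = 0.0000 ≤ continuation, so V_uu = 0.0000
Node ud (S = 35.52): continuation = 1/1.1·[0.5333·0.0000 + 0.4667·6.1325] = 2.6017; exercise value = 0.0000 ≤ continuation, so V_ud = 2.6017
Node dd (S = 17.15): continuation = 1/1.1·[0.5333·6.1325 + 0.4667·18.9950] = 11.0318; exercise value = 13.8500 > continuation, so V_dd = 13.8500 (exercise)
Node u (S = 50.75): continuation = 1/1.1·[0.5333·0.0000 + 0.4667·2.6017] = 1.1037; exercise value = 0.0000 ≤ continuation, so V_u = 1.1037
Node d (S = 24.5): continuation = 1/1.1·[0.5333·2.6017 + 0.4667·13.8500] = 7.1372; exercise value = 6.5000 ≤ continuation, so V_d = 7.1372
Node 0 (S = 35): continuation = 1/1.1·[0.5333·1.1037 + 0.4667·7.1372] = 3.5630; exercise value = 0.0000 ≤ continuation, so V_0 = 3.5630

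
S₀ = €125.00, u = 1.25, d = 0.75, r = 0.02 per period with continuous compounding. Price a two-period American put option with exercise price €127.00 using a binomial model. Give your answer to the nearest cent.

Risk-neutral probability p = (e^0.02 − 0.75)/(1.25 − 0.75) = 0.2702/0.5000 = 0.5404
Terminal stock prices: S_uu = 195.3, S_ud = 117.2, S_dd = 70.31
Terminal payoffs (K − S): max(-68.31, 0) = 0, max(9.812, 0) = 9.812, max(56.69, 0) = 56.69
Node u (S = 156.2): continuation = e^(−0.02)·[0.5404·0.0000 + 0.4596·9.8125] = 4.4205; exercise value = 0.0000 ≤ continuation, so V_u = 4.4205
Node d (S = 93.75): continuation = e^(−0.02)·[0.5404·9.8125 + 0.4596·56.6875] = 30.7352; exercise value = 33.2500 > continuation, so V_d = 33.2500 (exercise)
Node 0 (S = 125): continuation = e^(−0.02)·[0.5404·4.4205 + 0.4596·33.2500] = 17.3206; exercise value = 2.0000 ≤ continuation, so V_0 = 17.3206

€17.32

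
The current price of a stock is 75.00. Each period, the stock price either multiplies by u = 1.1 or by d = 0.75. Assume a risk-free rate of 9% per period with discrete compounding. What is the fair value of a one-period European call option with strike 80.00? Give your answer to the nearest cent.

2.23

Risk-neutral probability p = (1 + 0.09 − 0.75)/(1.1 − 0.75) = 0.3400/0.3500 = 0.9714
Terminal stock prices: S_u = 82.5, S_d = 56.25
Terminal payoffs (S − K): max(2.5, 0) = 2.5, max(-23.75, 0) = 0
Node 0 (S = 75): V_0 = 1/1.09·[0.9714·2.5000 + 0.0286·0.0000] = 2.2280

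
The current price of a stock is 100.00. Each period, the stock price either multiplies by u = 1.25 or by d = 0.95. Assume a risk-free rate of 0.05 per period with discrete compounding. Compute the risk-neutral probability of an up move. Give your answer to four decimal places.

Risk-neutral probability p = (1 + 0.05 − 0.95)/(1.25 − 0.95) = 0.1000/0.3000 = 0.3333

p = 0.3333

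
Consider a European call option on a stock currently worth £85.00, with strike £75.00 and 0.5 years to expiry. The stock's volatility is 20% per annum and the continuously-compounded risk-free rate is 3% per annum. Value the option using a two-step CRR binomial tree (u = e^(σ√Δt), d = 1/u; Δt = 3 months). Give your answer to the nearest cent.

£12.38

CRR parameters: u = e^(σ√Δt) = e^(0.2·√0.25) = 1.1052, d = 1/u = 0.9048
Per-period rate: rΔt = 0.03·0.25 = 0.0075, so R = e^0.0075 = 1.0075
Risk-neutral probability p = (e^0.0075 − 0.9048)/(1.1052 − 0.9048) = 0.1027/0.2003 = 0.5126
Terminal stock prices: S_uu = 103.8, S_ud = 85, S_dd = 69.59
Terminal payoffs (S − K): max(28.82, 0) = 28.82, max(10, 0) = 10, max(-5.408, 0) = 0
Node u (S = 93.94): V_u = e^(−0.0075)·[0.5126·28.8192 + 0.4874·10.0000] = 19.4999
Node d (S = 76.91): V_d = e^(−0.0075)·[0.5126·10.0000 + 0.4874·0.0000] = 5.0877
Node 0 (S = 85): V_0 = e^(−0.0075)·[0.5126·19.4999 + 0.4874·5.0877] = 12.3822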